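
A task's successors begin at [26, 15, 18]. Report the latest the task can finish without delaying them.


LF = min of all successor start times
Successors start at: [26, 15, 18]
LF = min(26, 15, 18)
= 15


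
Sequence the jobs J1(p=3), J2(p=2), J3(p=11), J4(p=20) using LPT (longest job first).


LPT: sort by longest processing time first
  J4: p=20
  J3: p=11
  J1: p=3
  J2: p=2
Order: J4 → J3 → J1 → J2


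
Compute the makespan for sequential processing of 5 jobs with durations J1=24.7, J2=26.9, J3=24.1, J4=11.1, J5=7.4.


Sequential makespan: sum all processing times
= 24.7 + 26.9 + 24.1 + 11.1 + 7.4
= 94.2 time units


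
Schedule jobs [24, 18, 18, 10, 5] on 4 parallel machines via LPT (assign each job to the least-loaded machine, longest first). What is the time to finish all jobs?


Jobs (LPT sorted): [24, 18, 18, 10, 5]
Machines: 4
  J=24 → Machine 1 (load: 0+24=24)
  J=18 → Machine 2 (load: 0+18=18)
  J=18 → Machine 3 (load: 0+18=18)
  J=10 → Machine 4 (load: 0+10=10)
  J=5 → Machine 4 (load: 10+5=15)
Machine loads: [24, 18, 18, 15]
Makespan = max = 24 time units


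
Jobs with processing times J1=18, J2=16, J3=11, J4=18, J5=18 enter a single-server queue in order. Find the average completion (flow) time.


Completion times:
  J1: completes at 18
  J2: completes at 34
  J3: completes at 45
  J4: completes at 63
  J5: completes at 81
Sum = 241
Average = 241/5
= 48.20


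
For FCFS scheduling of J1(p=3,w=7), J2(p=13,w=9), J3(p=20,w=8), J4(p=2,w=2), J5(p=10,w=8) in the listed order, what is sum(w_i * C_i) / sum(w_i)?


Completion times:
  J1: C=3, w×C=7×3=21
  J2: C=16, w×C=9×16=144
  J3: C=36, w×C=8×36=288
  J4: C=38, w×C=2×38=76
  J5: C=48, w×C=8×48=384
Sum w×C = 913
Sum w = 34
Weighted avg = 913/34
= 26.85


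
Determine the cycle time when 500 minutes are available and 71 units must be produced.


Cycle time = available time / demand
= 500 / 71
= 7.04 min/unit


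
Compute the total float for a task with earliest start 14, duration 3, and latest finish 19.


EF = ES + duration = 14 + 3 = 17
LS = LF - duration = 19 - 3 = 16
Total Float = LF - EF = 19 - 17
(or LS - ES = 16 - 14)
= 2


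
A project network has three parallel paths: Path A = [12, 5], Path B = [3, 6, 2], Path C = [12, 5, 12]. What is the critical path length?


Path A: 12 + 5 = 17
Path B: 3 + 6 + 2 = 11
Path C: 12 + 5 + 12 = 29
Critical path = longest = max(17, 11, 29)
= 29 (Path C)


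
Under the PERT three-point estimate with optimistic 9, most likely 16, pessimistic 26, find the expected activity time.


te = (o + 4m + p) / 6
= (9 + 4×16 + 26) / 6
= (9 + 64 + 26) / 6
= 99 / 6
= 16.50


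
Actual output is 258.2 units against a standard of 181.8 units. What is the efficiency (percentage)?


Efficiency = (actual / standard) × 100
= (258.2 / 181.8) × 100
= 142.0%


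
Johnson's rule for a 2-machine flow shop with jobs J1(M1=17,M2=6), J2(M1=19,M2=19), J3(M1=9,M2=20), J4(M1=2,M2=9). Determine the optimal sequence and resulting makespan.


Johnson's rule:
Group 1 (M1≤M2, sort by M1): ['J4', 'J3', 'J2']
Group 2 (M1>M2, sort desc M2): ['J1']
Sequence: J4 → J3 → J2 → J1
Makespan calculation:
  J4: M1 done=2, M2 done=11
  J3: M1 done=11, M2 done=31
  J2: M1 done=30, M2 done=50
  J1: M1 done=47, M2 done=56
= Sequence: J4 → J3 → J2 → J1, Makespan: 56


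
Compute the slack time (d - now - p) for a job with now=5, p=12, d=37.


Slack = due - current_time - processing
= 37 - 5 - 12
= 20


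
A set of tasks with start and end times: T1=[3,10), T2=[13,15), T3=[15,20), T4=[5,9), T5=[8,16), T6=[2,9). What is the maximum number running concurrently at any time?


Check each time point for overlaps:
  t=8: 4 tasks active (T1, T4, T5, T6)
Max concurrent = 4


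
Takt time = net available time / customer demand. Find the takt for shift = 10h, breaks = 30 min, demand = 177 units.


Available = 10×60 - 30 = 570 min
Takt time = 570 / 177
= 3.22 min/unit


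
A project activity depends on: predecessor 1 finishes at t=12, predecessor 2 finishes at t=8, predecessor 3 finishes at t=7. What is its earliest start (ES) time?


ES = max of all predecessor completion times
Predecessors: [12, 8, 7]
ES = max(12, 8, 7)
= 12


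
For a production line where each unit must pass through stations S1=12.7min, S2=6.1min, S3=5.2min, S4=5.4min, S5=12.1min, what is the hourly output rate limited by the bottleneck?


Bottleneck = longest station time
Station times: [12.7, 6.1, 5.2, 5.4, 12.1]
Max = 12.7 min
Rate = 60 / 12.7
= 4.72 units/hour (bottleneck: 12.7min)


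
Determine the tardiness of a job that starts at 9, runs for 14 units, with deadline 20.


Completion = start + processing = 9 + 14 = 23
Tardiness = max(0, C - d) = max(0, 23 - 20)
= max(0, 3)
= 3


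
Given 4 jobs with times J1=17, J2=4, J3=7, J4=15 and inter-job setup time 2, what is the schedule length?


Makespan = Σ processing + (n-1) × setup
= (17 + 4 + 7 + 15) + (4-1)×2
= 43 + 6
= 49 time units


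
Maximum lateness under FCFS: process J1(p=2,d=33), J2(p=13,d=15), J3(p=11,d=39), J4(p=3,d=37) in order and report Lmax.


Lateness per job (L = C - d):
  J1: C=2, d=33, L=-31
  J2: C=15, d=15, L=0
  J3: C=26, d=39, L=-13
  J4: C=29, d=37, L=-8
Lmax = max(-31, 0, -13, -8)
= 0


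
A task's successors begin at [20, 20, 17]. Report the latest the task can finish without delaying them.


LF = min of all successor start times
Successors start at: [20, 20, 17]
LF = min(20, 20, 17)
= 17


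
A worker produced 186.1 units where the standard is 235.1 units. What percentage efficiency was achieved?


Efficiency = (actual / standard) × 100
= (186.1 / 235.1) × 100
= 79.2%


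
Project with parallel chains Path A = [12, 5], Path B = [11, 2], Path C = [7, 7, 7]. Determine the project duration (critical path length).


Path A: 12 + 5 = 17
Path B: 11 + 2 = 13
Path C: 7 + 7 + 7 = 21
Critical path = longest = max(17, 13, 21)
= 21 (Path C)


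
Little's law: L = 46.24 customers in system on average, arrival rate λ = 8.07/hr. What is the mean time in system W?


Little's law: L = λW → W = L / λ
= 46.24 / 8.07
= 5.73 hours


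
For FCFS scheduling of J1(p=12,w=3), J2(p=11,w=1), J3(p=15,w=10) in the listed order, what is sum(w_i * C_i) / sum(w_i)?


Completion times:
  J1: C=12, w×C=3×12=36
  J2: C=23, w×C=1×23=23
  J3: C=38, w×C=10×38=380
Sum w×C = 439
Sum w = 14
Weighted avg = 439/14
= 31.36


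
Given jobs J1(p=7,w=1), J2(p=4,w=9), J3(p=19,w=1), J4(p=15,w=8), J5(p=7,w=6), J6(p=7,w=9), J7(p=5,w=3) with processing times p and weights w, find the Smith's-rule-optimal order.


WSPT (Smith's rule): sort by p/w ascending
  J2: p/w = 4/9 = 0.444
  J6: p/w = 7/9 = 0.778
  J5: p/w = 7/6 = 1.167
  J7: p/w = 5/3 = 1.667
  J4: p/w = 15/8 = 1.875
  J1: p/w = 7/1 = 7.000
  J3: p/w = 19/1 = 19.000
Order: J2 → J6 → J5 → J7 → J4 → J1 → J3


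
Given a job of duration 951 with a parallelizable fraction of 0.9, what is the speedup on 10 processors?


Amdahl's law: T_p = T × ((1-p) + p/N)
= 951 × ((1-0.9) + 0.9/10)
= 951 × (0.10 + 0.0900)
= 951 × 0.1900
= 180.69
Speedup = 951/180.69
= 5.26×


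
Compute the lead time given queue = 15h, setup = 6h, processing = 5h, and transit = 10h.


Lead time = queue + setup + processing + transit
= 15 + 6 + 5 + 10
= 36 hours


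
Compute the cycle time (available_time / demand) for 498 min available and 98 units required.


Cycle time = available time / demand
= 498 / 98
= 5.08 min/unit


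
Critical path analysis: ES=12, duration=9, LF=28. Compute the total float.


EF = ES + duration = 12 + 9 = 21
LS = LF - duration = 28 - 9 = 19
Total Float = LF - EF = 28 - 21
(or LS - ES = 19 - 12)
= 7


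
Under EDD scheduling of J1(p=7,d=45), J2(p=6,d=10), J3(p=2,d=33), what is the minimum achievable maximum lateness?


EDD order: J2 → J3 → J1
Completion and lateness:
  J2: C=6, d=10, L=6-10=-4
  J3: C=8, d=33, L=8-33=-25
  J1: C=15, d=45, L=15-45=-30
Lmax = max(-4, -25, -30)
= -4


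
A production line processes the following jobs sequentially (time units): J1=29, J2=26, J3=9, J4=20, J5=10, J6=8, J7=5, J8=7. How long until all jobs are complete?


Sequential makespan: sum all processing times
= 29 + 26 + 9 + 20 + 10 + 8 + 5 + 7
= 114 time units


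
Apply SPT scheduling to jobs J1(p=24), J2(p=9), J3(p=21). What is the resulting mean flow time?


SPT order: J2 → J3 → J1
Completion times:
  J2: C=9
  J3: C=30
  J1: C=54
Sum = 93, n = 3
Mean flow = 93/3
= 31.00


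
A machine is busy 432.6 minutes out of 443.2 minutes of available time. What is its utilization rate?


Utilization = busy / total × 100
= 432.6 / 443.2 × 100
= 97.6%


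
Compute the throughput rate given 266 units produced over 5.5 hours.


Throughput = units / time
= 266 / 5.5
= 48.4 units/hour


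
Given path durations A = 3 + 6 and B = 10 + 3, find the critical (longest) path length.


Path A: 3 + 6 = 9
Path B: 10 + 3 = 13
Critical path = longest = max(9, 13)
= 13 (Path B)


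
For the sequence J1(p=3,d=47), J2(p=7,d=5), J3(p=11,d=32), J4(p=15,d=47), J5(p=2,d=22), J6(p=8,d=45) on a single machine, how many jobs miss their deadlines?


Completion vs due date:
  J1: C=3, d=47 → on time
  J2: C=10, d=5 → TARDY
  J3: C=21, d=32 → on time
  J4: C=36, d=47 → on time
  J5: C=38, d=22 → TARDY
  J6: C=46, d=45 → TARDY
Tardy jobs: J2, J5, J6
Count = 3


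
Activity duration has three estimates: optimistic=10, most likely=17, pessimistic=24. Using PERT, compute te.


te = (o + 4m + p) / 6
= (10 + 4×17 + 24) / 6
= (10 + 68 + 24) / 6
= 102 / 6
= 17.00


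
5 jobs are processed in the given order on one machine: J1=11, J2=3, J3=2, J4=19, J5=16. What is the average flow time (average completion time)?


Completion times:
  J1: completes at 11
  J2: completes at 14
  J3: completes at 16
  J4: completes at 35
  J5: completes at 51
Sum = 127
Average = 127/5
= 25.40


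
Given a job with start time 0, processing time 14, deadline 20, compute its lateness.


Completion = 0 + 14 = 14
Lateness = C - d = 14 - 20
= -6


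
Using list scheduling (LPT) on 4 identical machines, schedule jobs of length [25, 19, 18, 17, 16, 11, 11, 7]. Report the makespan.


Jobs (LPT sorted): [25, 19, 18, 17, 16, 11, 11, 7]
Machines: 4
  J=25 → Machine 1 (load: 0+25=25)
  J=19 → Machine 2 (load: 0+19=19)
  J=18 → Machine 3 (load: 0+18=18)
  J=17 → Machine 4 (load: 0+17=17)
  J=16 → Machine 4 (load: 17+16=33)
  J=11 → Machine 3 (load: 18+11=29)
  J=11 → Machine 2 (load: 19+11=30)
  J=7 → Machine 1 (load: 25+7=32)
Machine loads: [32, 30, 29, 33]
Makespan = max = 33 time units


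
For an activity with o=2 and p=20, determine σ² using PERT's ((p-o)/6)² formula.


σ² = ((p - o) / 6)² = (p - o)² / 36
= (20 - 2)² / 36
= 18² / 36
= 324 / 36
= 9.0000


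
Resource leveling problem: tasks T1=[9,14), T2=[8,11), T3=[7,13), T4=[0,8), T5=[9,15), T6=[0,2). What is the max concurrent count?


Check each time point for overlaps:
  t=9: 4 tasks active (T1, T2, T3, T5)
Max concurrent = 4


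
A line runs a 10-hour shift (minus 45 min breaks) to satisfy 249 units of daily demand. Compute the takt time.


Available = 10×60 - 45 = 555 min
Takt time = 555 / 249
= 2.23 min/unit


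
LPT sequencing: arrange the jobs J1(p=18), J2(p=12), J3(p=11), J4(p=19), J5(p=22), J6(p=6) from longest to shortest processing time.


LPT: sort by longest processing time first
  J5: p=22
  J4: p=19
  J1: p=18
  J2: p=12
  J3: p=11
  J6: p=6
Order: J5 → J4 → J1 → J2 → J3 → J6


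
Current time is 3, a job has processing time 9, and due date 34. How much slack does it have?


Slack = due - current_time - processing
= 34 - 3 - 9
= 22


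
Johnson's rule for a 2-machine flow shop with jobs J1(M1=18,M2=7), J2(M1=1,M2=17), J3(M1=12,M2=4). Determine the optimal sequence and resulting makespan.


Johnson's rule:
Group 1 (M1≤M2, sort by M1): ['J2']
Group 2 (M1>M2, sort desc M2): ['J1', 'J3']
Sequence: J2 → J1 → J3
Makespan calculation:
  J2: M1 done=1, M2 done=18
  J1: M1 done=19, M2 done=26
  J3: M1 done=31, M2 done=35
= Sequence: J2 → J1 → J3, Makespan: 35


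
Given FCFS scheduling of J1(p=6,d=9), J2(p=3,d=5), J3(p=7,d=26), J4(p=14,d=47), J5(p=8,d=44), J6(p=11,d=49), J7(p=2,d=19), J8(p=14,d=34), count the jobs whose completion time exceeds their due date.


Completion vs due date:
  J1: C=6, d=9 → on time
  J2: C=9, d=5 → TARDY
  J3: C=16, d=26 → on time
  J4: C=30, d=47 → on time
  J5: C=38, d=44 → on time
  J6: C=49, d=49 → on time
  J7: C=51, d=19 → TARDY
  J8: C=65, d=34 → TARDY
Tardy jobs: J2, J7, J8
Count = 3


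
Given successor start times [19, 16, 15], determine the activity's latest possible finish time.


LF = min of all successor start times
Successors start at: [19, 16, 15]
LF = min(19, 16, 15)
= 15


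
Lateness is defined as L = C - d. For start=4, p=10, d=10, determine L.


Completion = 4 + 10 = 14
Lateness = C - d = 14 - 10
= 4


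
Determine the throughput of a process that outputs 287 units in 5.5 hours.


Throughput = units / time
= 287 / 5.5
= 52.2 units/hour


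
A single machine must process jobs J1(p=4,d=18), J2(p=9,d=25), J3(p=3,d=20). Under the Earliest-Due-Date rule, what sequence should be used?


EDD: sort by earliest due date
  J1: d=18, p=4
  J3: d=20, p=3
  J2: d=25, p=9
Order: J1 → J3 → J2


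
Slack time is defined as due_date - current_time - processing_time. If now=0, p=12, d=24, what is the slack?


Slack = due - current_time - processing
= 24 - 0 - 12
= 12


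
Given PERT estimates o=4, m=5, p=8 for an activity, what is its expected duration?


te = (o + 4m + p) / 6
= (4 + 4×5 + 8) / 6
= (4 + 20 + 8) / 6
= 32 / 6
= 5.33


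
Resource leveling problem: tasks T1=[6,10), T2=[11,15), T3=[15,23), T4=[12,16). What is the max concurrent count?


Check each time point for overlaps:
  t=12: 2 tasks active (T2, T4)
Max concurrent = 2


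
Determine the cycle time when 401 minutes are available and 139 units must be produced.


Cycle time = available time / demand
= 401 / 139
= 2.88 min/unit


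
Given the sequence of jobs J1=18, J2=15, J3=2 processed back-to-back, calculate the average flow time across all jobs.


Completion times:
  J1: completes at 18
  J2: completes at 33
  J3: completes at 35
Sum = 86
Average = 86/3
= 28.67


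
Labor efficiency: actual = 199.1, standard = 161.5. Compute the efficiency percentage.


Efficiency = (actual / standard) × 100
= (199.1 / 161.5) × 100
= 123.3%


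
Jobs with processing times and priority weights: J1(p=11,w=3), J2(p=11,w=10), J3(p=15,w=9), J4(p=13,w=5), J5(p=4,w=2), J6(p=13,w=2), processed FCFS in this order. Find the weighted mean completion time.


Completion times:
  J1: C=11, w×C=3×11=33
  J2: C=22, w×C=10×22=220
  J3: C=37, w×C=9×37=333
  J4: C=50, w×C=5×50=250
  J5: C=54, w×C=2×54=108
  J6: C=67, w×C=2×67=134
Sum w×C = 1078
Sum w = 31
Weighted avg = 1078/31
= 34.77


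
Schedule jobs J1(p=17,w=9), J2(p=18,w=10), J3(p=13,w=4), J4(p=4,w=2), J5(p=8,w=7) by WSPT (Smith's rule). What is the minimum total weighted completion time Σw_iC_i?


WSPT order (by p/w): J5 → J2 → J1 → J4 → J3
  J5: C=8, w·C=7×8=56
  J2: C=26, w·C=10×26=260
  J1: C=43, w·C=9×43=387
  J4: C=47, w·C=2×47=94
  J3: C=60, w·C=4×60=240
Σ w·C = 1037
= 1037


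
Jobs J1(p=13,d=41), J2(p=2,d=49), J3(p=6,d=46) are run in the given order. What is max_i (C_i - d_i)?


Lateness per job (L = C - d):
  J1: C=13, d=41, L=-28
  J2: C=15, d=49, L=-34
  J3: C=21, d=46, L=-25
Lmax = max(-28, -34, -25)
= -25


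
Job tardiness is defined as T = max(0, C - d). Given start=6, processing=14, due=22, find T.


Completion = start + processing = 6 + 14 = 20
Tardiness = max(0, C - d) = max(0, 20 - 22)
= max(0, -2)
= 0


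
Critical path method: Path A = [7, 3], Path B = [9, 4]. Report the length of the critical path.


Path A: 7 + 3 = 10
Path B: 9 + 4 = 13
Critical path = longest = max(10, 13)
= 13 (Path B)


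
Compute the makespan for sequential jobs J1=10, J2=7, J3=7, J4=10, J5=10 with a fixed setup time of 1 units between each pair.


Makespan = Σ processing + (n-1) × setup
= (10 + 7 + 7 + 10 + 10) + (5-1)×1
= 44 + 4
= 48 time units


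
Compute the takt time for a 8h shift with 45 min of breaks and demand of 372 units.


Available = 8×60 - 45 = 435 min
Takt time = 435 / 372
= 1.17 min/unit


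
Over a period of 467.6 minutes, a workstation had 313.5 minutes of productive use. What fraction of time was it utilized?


Utilization = busy / total × 100
= 313.5 / 467.6 × 100
= 67.0%


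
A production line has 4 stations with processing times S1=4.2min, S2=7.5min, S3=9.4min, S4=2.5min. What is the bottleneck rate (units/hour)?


Bottleneck = longest station time
Station times: [4.2, 7.5, 9.4, 2.5]
Max = 9.4 min
Rate = 60 / 9.4
= 6.38 units/hour (bottleneck: 9.4min)


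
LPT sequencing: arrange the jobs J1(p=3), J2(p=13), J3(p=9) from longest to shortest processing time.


LPT: sort by longest processing time first
  J2: p=13
  J3: p=9
  J1: p=3
Order: J2 → J3 → J1


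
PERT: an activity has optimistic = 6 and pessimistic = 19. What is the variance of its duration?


σ² = ((p - o) / 6)² = (p - o)² / 36
= (19 - 6)² / 36
= 13² / 36
= 169 / 36
= 4.6944


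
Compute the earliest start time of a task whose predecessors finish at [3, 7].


ES = max of all predecessor completion times
Predecessors: [3, 7]
ES = max(3, 7)
= 7


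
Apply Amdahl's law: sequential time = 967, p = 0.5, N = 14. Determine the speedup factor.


Amdahl's law: T_p = T × ((1-p) + p/N)
= 967 × ((1-0.5) + 0.5/14)
= 967 × (0.50 + 0.0357)
= 967 × 0.5357
= 518.04
Speedup = 967/518.04
= 1.87×


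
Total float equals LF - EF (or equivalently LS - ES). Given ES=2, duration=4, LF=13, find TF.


EF = ES + duration = 2 + 4 = 6
LS = LF - duration = 13 - 4 = 9
Total Float = LF - EF = 13 - 6
(or LS - ES = 9 - 2)
= 7


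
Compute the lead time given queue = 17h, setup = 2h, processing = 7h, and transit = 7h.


Lead time = queue + setup + processing + transit
= 17 + 2 + 7 + 7
= 33 hours


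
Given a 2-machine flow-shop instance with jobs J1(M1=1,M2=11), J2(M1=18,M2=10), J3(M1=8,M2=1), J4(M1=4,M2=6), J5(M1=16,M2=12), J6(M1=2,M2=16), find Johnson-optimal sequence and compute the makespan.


Johnson's rule:
Group 1 (M1≤M2, sort by M1): ['J1', 'J6', 'J4']
Group 2 (M1>M2, sort desc M2): ['J5', 'J2', 'J3']
Sequence: J1 → J6 → J4 → J5 → J2 → J3
Makespan calculation:
  J1: M1 done=1, M2 done=12
  J6: M1 done=3, M2 done=28
  J4: M1 done=7, M2 done=34
  J5: M1 done=23, M2 done=46
  J2: M1 done=41, M2 done=56
  J3: M1 done=49, M2 done=57
= Sequence: J1 → J6 → J4 → J5 → J2 → J3, Makespan: 57


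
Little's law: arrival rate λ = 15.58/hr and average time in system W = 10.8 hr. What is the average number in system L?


Little's law: L = λ × W
= 15.58 × 10.8
= 168.26


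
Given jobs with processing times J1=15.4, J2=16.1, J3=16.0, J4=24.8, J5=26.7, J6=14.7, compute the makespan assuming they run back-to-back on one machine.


Sequential makespan: sum all processing times
= 15.4 + 16.1 + 16.0 + 24.8 + 26.7 + 14.7
= 113.7 time units


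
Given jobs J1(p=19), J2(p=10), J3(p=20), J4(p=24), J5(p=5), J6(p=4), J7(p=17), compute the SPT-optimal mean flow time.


SPT order: J6 → J5 → J2 → J7 → J1 → J3 → J4
Completion times:
  J6: C=4
  J5: C=9
  J2: C=19
  J7: C=36
  J1: C=55
  J3: C=75
  J4: C=99
Sum = 297, n = 7
Mean flow = 297/7
= 42.43


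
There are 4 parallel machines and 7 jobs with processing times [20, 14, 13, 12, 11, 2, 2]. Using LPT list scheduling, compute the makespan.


Jobs (LPT sorted): [20, 14, 13, 12, 11, 2, 2]
Machines: 4
  J=20 → Machine 1 (load: 0+20=20)
  J=14 → Machine 2 (load: 0+14=14)
  J=13 → Machine 3 (load: 0+13=13)
  J=12 → Machine 4 (load: 0+12=12)
  J=11 → Machine 4 (load: 12+11=23)
  J=2 → Machine 3 (load: 13+2=15)
  J=2 → Machine 2 (load: 14+2=16)
Machine loads: [20, 16, 15, 23]
Makespan = max = 23 time units


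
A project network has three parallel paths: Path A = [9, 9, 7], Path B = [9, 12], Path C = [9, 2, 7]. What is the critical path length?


Path A: 9 + 9 + 7 = 25
Path B: 9 + 12 = 21
Path C: 9 + 2 + 7 = 18
Critical path = longest = max(25, 21, 18)
= 25 (Path A)


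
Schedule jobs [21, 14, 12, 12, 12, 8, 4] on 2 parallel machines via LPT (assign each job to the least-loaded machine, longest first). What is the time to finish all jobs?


Jobs (LPT sorted): [21, 14, 12, 12, 12, 8, 4]
Machines: 2
  J=21 → Machine 1 (load: 0+21=21)
  J=14 → Machine 2 (load: 0+14=14)
  J=12 → Machine 2 (load: 14+12=26)
  J=12 → Machine 1 (load: 21+12=33)
  J=12 → Machine 2 (load: 26+12=38)
  J=8 → Machine 1 (load: 33+8=41)
  J=4 → Machine 2 (load: 38+4=42)
Machine loads: [41, 42]
Makespan = max = 42 time units


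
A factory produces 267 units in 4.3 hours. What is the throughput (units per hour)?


Throughput = units / time
= 267 / 4.3
= 62.1 units/hour


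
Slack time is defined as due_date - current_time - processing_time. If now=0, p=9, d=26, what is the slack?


Slack = due - current_time - processing
= 26 - 0 - 9
= 17


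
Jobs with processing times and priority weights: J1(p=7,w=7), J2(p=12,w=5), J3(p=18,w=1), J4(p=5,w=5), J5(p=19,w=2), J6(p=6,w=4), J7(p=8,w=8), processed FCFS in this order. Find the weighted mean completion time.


Completion times:
  J1: C=7, w×C=7×7=49
  J2: C=19, w×C=5×19=95
  J3: C=37, w×C=1×37=37
  J4: C=42, w×C=5×42=210
  J5: C=61, w×C=2×61=122
  J6: C=67, w×C=4×67=268
  J7: C=75, w×C=8×75=600
Sum w×C = 1381
Sum w = 32
Weighted avg = 1381/32
= 43.16


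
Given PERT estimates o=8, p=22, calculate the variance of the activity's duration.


σ² = ((p - o) / 6)² = (p - o)² / 36
= (22 - 8)² / 36
= 14² / 36
= 196 / 36
= 5.4444


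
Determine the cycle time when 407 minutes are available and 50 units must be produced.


Cycle time = available time / demand
= 407 / 50
= 8.14 min/unit


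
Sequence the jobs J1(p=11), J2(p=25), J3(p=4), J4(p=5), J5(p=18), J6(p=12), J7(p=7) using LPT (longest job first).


LPT: sort by longest processing time first
  J2: p=25
  J5: p=18
  J6: p=12
  J1: p=11
  J7: p=7
  J4: p=5
  J3: p=4
Order: J2 → J5 → J6 → J1 → J7 → J4 → J3


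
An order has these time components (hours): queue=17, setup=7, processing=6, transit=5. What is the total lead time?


Lead time = queue + setup + processing + transit
= 17 + 7 + 6 + 5
= 35 hours


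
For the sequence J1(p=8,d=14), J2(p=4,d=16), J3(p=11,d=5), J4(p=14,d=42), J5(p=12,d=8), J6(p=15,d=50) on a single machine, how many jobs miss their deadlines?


Completion vs due date:
  J1: C=8, d=14 → on time
  J2: C=12, d=16 → on time
  J3: C=23, d=5 → TARDY
  J4: C=37, d=42 → on time
  J5: C=49, d=8 → TARDY
  J6: C=64, d=50 → TARDY
Tardy jobs: J3, J5, J6
Count = 3


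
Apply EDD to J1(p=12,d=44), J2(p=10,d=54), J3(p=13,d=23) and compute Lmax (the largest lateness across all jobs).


EDD order: J3 → J1 → J2
Completion and lateness:
  J3: C=13, d=23, L=13-23=-10
  J1: C=25, d=44, L=25-44=-19
  J2: C=35, d=54, L=35-54=-19
Lmax = max(-10, -19, -19)
= -10


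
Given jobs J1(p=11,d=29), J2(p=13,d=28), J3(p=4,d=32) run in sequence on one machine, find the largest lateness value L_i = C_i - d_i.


Lateness per job (L = C - d):
  J1: C=11, d=29, L=-18
  J2: C=24, d=28, L=-4
  J3: C=28, d=32, L=-4
Lmax = max(-18, -4, -4)
= -4


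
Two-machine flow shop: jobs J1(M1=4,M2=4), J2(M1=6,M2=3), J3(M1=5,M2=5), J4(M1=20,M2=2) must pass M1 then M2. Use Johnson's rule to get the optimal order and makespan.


Johnson's rule:
Group 1 (M1≤M2, sort by M1): ['J1', 'J3']
Group 2 (M1>M2, sort desc M2): ['J2', 'J4']
Sequence: J1 → J3 → J2 → J4
Makespan calculation:
  J1: M1 done=4, M2 done=8
  J3: M1 done=9, M2 done=14
  J2: M1 done=15, M2 done=18
  J4: M1 done=35, M2 done=37
= Sequence: J1 → J3 → J2 → J4, Makespan: 37


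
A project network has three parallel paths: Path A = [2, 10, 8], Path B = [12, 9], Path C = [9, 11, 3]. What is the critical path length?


Path A: 2 + 10 + 8 = 20
Path B: 12 + 9 = 21
Path C: 9 + 11 + 3 = 23
Critical path = longest = max(20, 21, 23)
= 23 (Path C)


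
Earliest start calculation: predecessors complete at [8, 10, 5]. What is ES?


ES = max of all predecessor completion times
Predecessors: [8, 10, 5]
ES = max(8, 10, 5)
= 10


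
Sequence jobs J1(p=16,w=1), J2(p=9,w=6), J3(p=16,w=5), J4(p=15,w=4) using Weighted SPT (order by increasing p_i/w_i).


WSPT (Smith's rule): sort by p/w ascending
  J2: p/w = 9/6 = 1.500
  J3: p/w = 16/5 = 3.200
  J4: p/w = 15/4 = 3.750
  J1: p/w = 16/1 = 16.000
Order: J2 → J3 → J4 → J1


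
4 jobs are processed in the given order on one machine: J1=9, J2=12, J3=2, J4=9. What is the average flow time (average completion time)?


Completion times:
  J1: completes at 9
  J2: completes at 21
  J3: completes at 23
  J4: completes at 32
Sum = 85
Average = 85/4
= 21.25


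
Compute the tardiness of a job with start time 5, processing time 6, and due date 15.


Completion = start + processing = 5 + 6 = 11
Tardiness = max(0, C - d) = max(0, 11 - 15)
= max(0, -4)
= 0


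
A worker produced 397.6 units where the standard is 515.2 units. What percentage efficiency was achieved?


Efficiency = (actual / standard) × 100
= (397.6 / 515.2) × 100
= 77.2%


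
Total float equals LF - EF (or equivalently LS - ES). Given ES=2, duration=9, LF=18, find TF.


EF = ES + duration = 2 + 9 = 11
LS = LF - duration = 18 - 9 = 9
Total Float = LF - EF = 18 - 11
(or LS - ES = 9 - 2)
= 7


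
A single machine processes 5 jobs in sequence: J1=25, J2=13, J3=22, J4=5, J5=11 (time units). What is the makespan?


Sequential makespan: sum all processing times
= 25 + 13 + 22 + 5 + 11
= 76 time units


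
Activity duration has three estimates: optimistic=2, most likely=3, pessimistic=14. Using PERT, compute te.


te = (o + 4m + p) / 6
= (2 + 4×3 + 14) / 6
= (2 + 12 + 14) / 6
= 28 / 6
= 4.67


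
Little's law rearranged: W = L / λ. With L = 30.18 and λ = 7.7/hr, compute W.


Little's law: L = λW → W = L / λ
= 30.18 / 7.7
= 3.92 hours


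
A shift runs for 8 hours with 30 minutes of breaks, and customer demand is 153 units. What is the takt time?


Available = 8×60 - 30 = 450 min
Takt time = 450 / 153
= 2.94 min/unit


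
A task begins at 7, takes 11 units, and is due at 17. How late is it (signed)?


Completion = 7 + 11 = 18
Lateness = C - d = 18 - 17
= 1


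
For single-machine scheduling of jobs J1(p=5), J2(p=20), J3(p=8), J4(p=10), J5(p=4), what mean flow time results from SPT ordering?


SPT order: J5 → J1 → J3 → J4 → J2
Completion times:
  J5: C=4
  J1: C=9
  J3: C=17
  J4: C=27
  J2: C=47
Sum = 104, n = 5
Mean flow = 104/5
= 20.80


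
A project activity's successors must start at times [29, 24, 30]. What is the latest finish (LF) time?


LF = min of all successor start times
Successors start at: [29, 24, 30]
LF = min(29, 24, 30)
= 24


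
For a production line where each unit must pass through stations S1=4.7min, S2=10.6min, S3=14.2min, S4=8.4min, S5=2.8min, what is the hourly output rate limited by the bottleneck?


Bottleneck = longest station time
Station times: [4.7, 10.6, 14.2, 8.4, 2.8]
Max = 14.2 min
Rate = 60 / 14.2
= 4.23 units/hour (bottleneck: 14.2min)


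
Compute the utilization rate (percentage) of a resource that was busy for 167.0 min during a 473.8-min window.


Utilization = busy / total × 100
= 167.0 / 473.8 × 100
= 35.2%


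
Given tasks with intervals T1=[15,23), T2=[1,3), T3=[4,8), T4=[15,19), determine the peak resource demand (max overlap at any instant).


Check each time point for overlaps:
  t=15: 2 tasks active (T1, T4)
Max concurrent = 2


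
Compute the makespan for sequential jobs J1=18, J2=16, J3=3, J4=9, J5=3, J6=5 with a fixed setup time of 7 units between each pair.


Makespan = Σ processing + (n-1) × setup
= (18 + 16 + 3 + 9 + 3 + 5) + (6-1)×7
= 54 + 35
= 89 time units


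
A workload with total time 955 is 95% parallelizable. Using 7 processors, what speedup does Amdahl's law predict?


Amdahl's law: T_p = T × ((1-p) + p/N)
= 955 × ((1-0.95) + 0.95/7)
= 955 × (0.05 + 0.1357)
= 955 × 0.1857
= 177.36
Speedup = 955/177.36
= 5.38×


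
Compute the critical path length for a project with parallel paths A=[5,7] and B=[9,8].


Path A: 5 + 7 = 12
Path B: 9 + 8 = 17
Critical path = longest = max(12, 17)
= 17 (Path B)


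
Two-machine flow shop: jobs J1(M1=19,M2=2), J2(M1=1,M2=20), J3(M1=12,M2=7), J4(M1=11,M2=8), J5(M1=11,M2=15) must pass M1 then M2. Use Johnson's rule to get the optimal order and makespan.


Johnson's rule:
Group 1 (M1≤M2, sort by M1): ['J2', 'J5']
Group 2 (M1>M2, sort desc M2): ['J4', 'J3', 'J1']
Sequence: J2 → J5 → J4 → J3 → J1
Makespan calculation:
  J2: M1 done=1, M2 done=21
  J5: M1 done=12, M2 done=36
  J4: M1 done=23, M2 done=44
  J3: M1 done=35, M2 done=51
  J1: M1 done=54, M2 done=56
= Sequence: J2 → J5 → J4 → J3 → J1, Makespan: 56


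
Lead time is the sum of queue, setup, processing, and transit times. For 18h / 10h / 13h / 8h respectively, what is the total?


Lead time = queue + setup + processing + transit
= 18 + 10 + 13 + 8
= 49 hours


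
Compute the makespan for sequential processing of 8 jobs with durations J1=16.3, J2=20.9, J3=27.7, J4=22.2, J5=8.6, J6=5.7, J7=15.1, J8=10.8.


Sequential makespan: sum all processing times
= 16.3 + 20.9 + 27.7 + 22.2 + 8.6 + 5.7 + 15.1 + 10.8
= 127.3 time units


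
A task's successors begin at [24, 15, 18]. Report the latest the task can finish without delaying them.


LF = min of all successor start times
Successors start at: [24, 15, 18]
LF = min(24, 15, 18)
= 15


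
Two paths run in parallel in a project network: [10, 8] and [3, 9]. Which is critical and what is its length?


Path A: 10 + 8 = 18
Path B: 3 + 9 = 12
Critical path = longest = max(18, 12)
= 18 (Path A)


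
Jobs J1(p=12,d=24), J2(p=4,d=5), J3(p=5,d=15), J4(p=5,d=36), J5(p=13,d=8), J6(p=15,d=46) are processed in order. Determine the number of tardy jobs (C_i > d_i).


Completion vs due date:
  J1: C=12, d=24 → on time
  J2: C=16, d=5 → TARDY
  J3: C=21, d=15 → TARDY
  J4: C=26, d=36 → on time
  J5: C=39, d=8 → TARDY
  J6: C=54, d=46 → TARDY
Tardy jobs: J2, J3, J5, J6
Count = 4


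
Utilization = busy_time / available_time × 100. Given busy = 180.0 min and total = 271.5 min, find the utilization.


Utilization = busy / total × 100
= 180.0 / 271.5 × 100
= 66.3%


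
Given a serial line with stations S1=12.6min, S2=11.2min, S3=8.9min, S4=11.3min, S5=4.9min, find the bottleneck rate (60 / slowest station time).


Bottleneck = longest station time
Station times: [12.6, 11.2, 8.9, 11.3, 4.9]
Max = 12.6 min
Rate = 60 / 12.6
= 4.76 units/hour (bottleneck: 12.6min)


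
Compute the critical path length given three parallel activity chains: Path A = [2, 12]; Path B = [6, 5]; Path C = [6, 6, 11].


Path A: 2 + 12 = 14
Path B: 6 + 5 = 11
Path C: 6 + 6 + 11 = 23
Critical path = longest = max(14, 11, 23)
= 23 (Path C)


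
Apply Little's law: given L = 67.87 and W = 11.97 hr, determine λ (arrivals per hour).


Little's law: L = λW → λ = L / W
= 67.87 / 11.97
= 5.67 per hour


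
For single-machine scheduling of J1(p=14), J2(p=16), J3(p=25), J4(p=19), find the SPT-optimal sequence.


SPT: sort by shortest processing time
  J1: p=14
  J2: p=16
  J4: p=19
  J3: p=25
Order: J1 → J2 → J4 → J3


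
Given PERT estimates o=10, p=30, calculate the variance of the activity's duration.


σ² = ((p - o) / 6)² = (p - o)² / 36
= (30 - 10)² / 36
= 20² / 36
= 400 / 36
= 11.1111


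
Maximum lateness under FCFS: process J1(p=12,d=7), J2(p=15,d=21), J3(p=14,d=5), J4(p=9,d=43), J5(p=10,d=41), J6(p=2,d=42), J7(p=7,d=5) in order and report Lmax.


Lateness per job (L = C - d):
  J1: C=12, d=7, L=5
  J2: C=27, d=21, L=6
  J3: C=41, d=5, L=36
  J4: C=50, d=43, L=7
  J5: C=60, d=41, L=19
  J6: C=62, d=42, L=20
  J7: C=69, d=5, L=64
Lmax = max(5, 6, 36, 7, 19, 20, 64)
= 64


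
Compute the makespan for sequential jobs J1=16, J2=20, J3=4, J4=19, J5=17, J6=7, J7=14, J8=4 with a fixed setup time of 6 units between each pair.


Makespan = Σ processing + (n-1) × setup
= (16 + 20 + 4 + 19 + 17 + 7 + 14 + 4) + (8-1)×6
= 101 + 42
= 143 time units


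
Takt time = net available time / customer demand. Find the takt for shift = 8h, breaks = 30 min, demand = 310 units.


Available = 8×60 - 30 = 450 min
Takt time = 450 / 310
= 1.45 min/unit


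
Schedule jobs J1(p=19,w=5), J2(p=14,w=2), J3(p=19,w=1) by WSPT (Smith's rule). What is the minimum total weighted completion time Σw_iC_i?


WSPT order (by p/w): J1 → J2 → J3
  J1: C=19, w·C=5×19=95
  J2: C=33, w·C=2×33=66
  J3: C=52, w·C=1×52=52
Σ w·C = 213
= 213


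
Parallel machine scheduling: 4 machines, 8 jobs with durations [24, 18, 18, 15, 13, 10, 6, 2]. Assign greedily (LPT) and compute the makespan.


Jobs (LPT sorted): [24, 18, 18, 15, 13, 10, 6, 2]
Machines: 4
  J=24 → Machine 1 (load: 0+24=24)
  J=18 → Machine 2 (load: 0+18=18)
  J=18 → Machine 3 (load: 0+18=18)
  J=15 → Machine 4 (load: 0+15=15)
  J=13 → Machine 4 (load: 15+13=28)
  J=10 → Machine 2 (load: 18+10=28)
  J=6 → Machine 3 (load: 18+6=24)
  J=2 → Machine 1 (load: 24+2=26)
Machine loads: [26, 28, 24, 28]
Makespan = max = 28 time units


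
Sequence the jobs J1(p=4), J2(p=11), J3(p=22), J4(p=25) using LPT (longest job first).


LPT: sort by longest processing time first
  J4: p=25
  J3: p=22
  J2: p=11
  J1: p=4
Order: J4 → J3 → J2 → J1


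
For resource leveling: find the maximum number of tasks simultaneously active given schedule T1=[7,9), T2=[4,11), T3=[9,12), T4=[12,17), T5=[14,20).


Check each time point for overlaps:
  t=7: 2 tasks active (T1, T2)
Max concurrent = 2


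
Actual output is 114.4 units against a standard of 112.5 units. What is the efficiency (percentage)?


Efficiency = (actual / standard) × 100
= (114.4 / 112.5) × 100
= 101.7%


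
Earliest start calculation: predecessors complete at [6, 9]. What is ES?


ES = max of all predecessor completion times
Predecessors: [6, 9]
ES = max(6, 9)
= 9


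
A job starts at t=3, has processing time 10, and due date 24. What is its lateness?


Completion = 3 + 10 = 13
Lateness = C - d = 13 - 24
= -11


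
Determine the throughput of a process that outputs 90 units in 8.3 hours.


Throughput = units / time
= 90 / 8.3
= 10.8 units/hour


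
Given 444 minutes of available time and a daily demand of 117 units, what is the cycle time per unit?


Cycle time = available time / demand
= 444 / 117
= 3.79 min/unit


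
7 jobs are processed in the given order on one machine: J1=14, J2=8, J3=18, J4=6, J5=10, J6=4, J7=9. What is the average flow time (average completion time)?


Completion times:
  J1: completes at 14
  J2: completes at 22
  J3: completes at 40
  J4: completes at 46
  J5: completes at 56
  J6: completes at 60
  J7: completes at 69
Sum = 307
Average = 307/7
= 43.86


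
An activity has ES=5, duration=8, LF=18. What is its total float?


EF = ES + duration = 5 + 8 = 13
LS = LF - duration = 18 - 8 = 10
Total Float = LF - EF = 18 - 13
(or LS - ES = 10 - 5)
= 5


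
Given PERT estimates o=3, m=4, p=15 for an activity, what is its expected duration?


te = (o + 4m + p) / 6
= (3 + 4×4 + 15) / 6
= (3 + 16 + 15) / 6
= 34 / 6
= 5.67


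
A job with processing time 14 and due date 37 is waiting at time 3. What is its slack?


Slack = due - current_time - processing
= 37 - 3 - 14
= 20


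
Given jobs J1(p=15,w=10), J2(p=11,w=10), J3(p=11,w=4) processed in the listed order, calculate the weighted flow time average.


Completion times:
  J1: C=15, w×C=10×15=150
  J2: C=26, w×C=10×26=260
  J3: C=37, w×C=4×37=148
Sum w×C = 558
Sum w = 24
Weighted avg = 558/24
= 23.25


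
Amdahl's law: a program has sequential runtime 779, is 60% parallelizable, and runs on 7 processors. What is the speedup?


Amdahl's law: T_p = T × ((1-p) + p/N)
= 779 × ((1-0.6) + 0.6/7)
= 779 × (0.40 + 0.0857)
= 779 × 0.4857
= 378.37
Speedup = 779/378.37
= 2.06×


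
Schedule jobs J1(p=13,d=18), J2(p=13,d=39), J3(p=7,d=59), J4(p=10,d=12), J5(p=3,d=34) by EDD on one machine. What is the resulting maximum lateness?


EDD order: J4 → J1 → J5 → J2 → J3
Completion and lateness:
  J4: C=10, d=12, L=10-12=-2
  J1: C=23, d=18, L=23-18=5
  J5: C=26, d=34, L=26-34=-8
  J2: C=39, d=39, L=39-39=0
  J3: C=46, d=59, L=46-59=-13
Lmax = max(-2, 5, -8, 0, -13)
= 5


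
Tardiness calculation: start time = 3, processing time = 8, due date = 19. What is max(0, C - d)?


Completion = start + processing = 3 + 8 = 11
Tardiness = max(0, C - d) = max(0, 11 - 19)
= max(0, -8)
= 0


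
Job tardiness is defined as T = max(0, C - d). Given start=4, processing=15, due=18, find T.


Completion = start + processing = 4 + 15 = 19
Tardiness = max(0, C - d) = max(0, 19 - 18)
= max(0, 1)
= 1


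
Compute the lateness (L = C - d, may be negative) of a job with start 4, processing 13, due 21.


Completion = 4 + 13 = 17
Lateness = C - d = 17 - 21
= -4


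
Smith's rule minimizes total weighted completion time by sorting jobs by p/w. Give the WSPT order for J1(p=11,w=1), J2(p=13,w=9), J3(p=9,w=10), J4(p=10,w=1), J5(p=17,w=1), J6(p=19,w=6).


WSPT (Smith's rule): sort by p/w ascending
  J3: p/w = 9/10 = 0.900
  J2: p/w = 13/9 = 1.444
  J6: p/w = 19/6 = 3.167
  J4: p/w = 10/1 = 10.000
  J1: p/w = 11/1 = 11.000
  J5: p/w = 17/1 = 17.000
Order: J3 → J2 → J6 → J4 → J1 → J5


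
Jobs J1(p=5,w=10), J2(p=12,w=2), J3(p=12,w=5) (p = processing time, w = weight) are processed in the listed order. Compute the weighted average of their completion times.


Completion times:
  J1: C=5, w×C=10×5=50
  J2: C=17, w×C=2×17=34
  J3: C=29, w×C=5×29=145
Sum w×C = 229
Sum w = 17
Weighted avg = 229/17
= 13.47


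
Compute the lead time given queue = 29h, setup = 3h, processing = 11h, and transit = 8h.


Lead time = queue + setup + processing + transit
= 29 + 3 + 11 + 8
= 51 hours


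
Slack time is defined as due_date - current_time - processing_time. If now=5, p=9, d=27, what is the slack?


Slack = due - current_time - processing
= 27 - 5 - 9
= 13


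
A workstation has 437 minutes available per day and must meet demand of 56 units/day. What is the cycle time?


Cycle time = available time / demand
= 437 / 56
= 7.80 min/unit


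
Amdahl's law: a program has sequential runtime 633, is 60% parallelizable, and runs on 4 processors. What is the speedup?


Amdahl's law: T_p = T × ((1-p) + p/N)
= 633 × ((1-0.6) + 0.6/4)
= 633 × (0.40 + 0.1500)
= 633 × 0.5500
= 348.15
Speedup = 633/348.15
= 1.82×


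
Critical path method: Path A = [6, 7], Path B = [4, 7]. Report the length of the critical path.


Path A: 6 + 7 = 13
Path B: 4 + 7 = 11
Critical path = longest = max(13, 11)
= 13 (Path A)


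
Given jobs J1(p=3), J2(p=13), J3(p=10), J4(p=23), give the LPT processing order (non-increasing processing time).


LPT: sort by longest processing time first
  J4: p=23
  J2: p=13
  J3: p=10
  J1: p=3
Order: J4 → J2 → J3 → J1


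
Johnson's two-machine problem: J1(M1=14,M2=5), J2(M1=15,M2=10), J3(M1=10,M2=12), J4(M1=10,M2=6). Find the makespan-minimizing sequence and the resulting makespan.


Johnson's rule:
Group 1 (M1≤M2, sort by M1): ['J3']
Group 2 (M1>M2, sort desc M2): ['J2', 'J4', 'J1']
Sequence: J3 → J2 → J4 → J1
Makespan calculation:
  J3: M1 done=10, M2 done=22
  J2: M1 done=25, M2 done=35
  J4: M1 done=35, M2 done=41
  J1: M1 done=49, M2 done=54
= Sequence: J3 → J2 → J4 → J1, Makespan: 54
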